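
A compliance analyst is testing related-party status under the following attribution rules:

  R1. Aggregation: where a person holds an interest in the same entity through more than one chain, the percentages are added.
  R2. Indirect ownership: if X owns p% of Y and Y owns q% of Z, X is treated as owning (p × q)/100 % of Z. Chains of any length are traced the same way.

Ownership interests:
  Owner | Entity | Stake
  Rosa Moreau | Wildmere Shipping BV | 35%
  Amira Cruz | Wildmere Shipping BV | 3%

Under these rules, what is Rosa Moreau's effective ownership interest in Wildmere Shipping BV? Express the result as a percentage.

35%

Direct interest in Wildmere Shipping BV: 35%.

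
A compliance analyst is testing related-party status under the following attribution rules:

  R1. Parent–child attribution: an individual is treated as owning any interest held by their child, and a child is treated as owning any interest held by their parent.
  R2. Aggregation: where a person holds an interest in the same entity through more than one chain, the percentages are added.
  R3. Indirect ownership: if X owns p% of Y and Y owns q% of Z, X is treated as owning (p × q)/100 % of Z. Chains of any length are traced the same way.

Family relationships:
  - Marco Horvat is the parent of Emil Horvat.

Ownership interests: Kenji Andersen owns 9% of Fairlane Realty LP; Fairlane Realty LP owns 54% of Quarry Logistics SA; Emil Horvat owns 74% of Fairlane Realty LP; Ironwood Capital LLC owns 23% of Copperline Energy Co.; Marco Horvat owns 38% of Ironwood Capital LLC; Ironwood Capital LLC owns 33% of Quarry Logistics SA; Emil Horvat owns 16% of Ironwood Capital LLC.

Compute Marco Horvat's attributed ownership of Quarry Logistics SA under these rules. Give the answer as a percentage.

57.78%

By parent–child attribution (R1), Marco Horvat is treated as also owning Emil Horvat's interest in Ironwood Capital LLC, giving 38% + 16% = 54%.
By parent–child attribution (R1), Marco Horvat is treated as owning Emil Horvat's 74% interest in Fairlane Realty LP.
Chain via Ironwood Capital LLC (R3): 54% × 33% = 17.82% of Quarry Logistics SA.
Chain via Fairlane Realty LP (R3): 74% × 54% = 39.96% of Quarry Logistics SA.
Aggregating (R2): 17.82% + 39.96% = 57.78%.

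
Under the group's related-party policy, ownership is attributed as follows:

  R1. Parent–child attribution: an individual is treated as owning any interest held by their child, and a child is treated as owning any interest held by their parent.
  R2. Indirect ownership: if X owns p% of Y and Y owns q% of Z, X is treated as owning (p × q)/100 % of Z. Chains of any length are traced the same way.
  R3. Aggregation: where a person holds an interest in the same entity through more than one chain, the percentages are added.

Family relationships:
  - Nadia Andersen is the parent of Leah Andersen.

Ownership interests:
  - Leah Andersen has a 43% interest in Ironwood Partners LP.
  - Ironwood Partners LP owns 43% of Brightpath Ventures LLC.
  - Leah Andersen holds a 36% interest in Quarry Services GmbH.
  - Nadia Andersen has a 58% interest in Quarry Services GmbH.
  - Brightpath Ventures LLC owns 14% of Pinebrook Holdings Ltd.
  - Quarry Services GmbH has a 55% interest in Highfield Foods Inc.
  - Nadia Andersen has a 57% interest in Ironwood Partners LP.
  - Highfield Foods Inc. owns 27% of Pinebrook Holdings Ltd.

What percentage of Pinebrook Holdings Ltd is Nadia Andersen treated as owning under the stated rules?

19.979%

By parent–child attribution (R1), Nadia Andersen is treated as also owning Leah Andersen's interest in Quarry Services GmbH, giving 58% + 36% = 94%.
By parent–child attribution (R1), Nadia Andersen is treated as also owning Leah Andersen's interest in Ironwood Partners LP, giving 57% + 43% = 100%.
Chain via Quarry Services GmbH → Highfield Foods Inc. (R2): 94% × 55% × 27% = 13.959% of Pinebrook Holdings Ltd.
Chain via Ironwood Partners LP → Brightpath Ventures LLC (R2): 100% × 43% × 14% = 6.02% of Pinebrook Holdings Ltd.
Aggregating (R3): 13.959% + 6.02% = 19.979%.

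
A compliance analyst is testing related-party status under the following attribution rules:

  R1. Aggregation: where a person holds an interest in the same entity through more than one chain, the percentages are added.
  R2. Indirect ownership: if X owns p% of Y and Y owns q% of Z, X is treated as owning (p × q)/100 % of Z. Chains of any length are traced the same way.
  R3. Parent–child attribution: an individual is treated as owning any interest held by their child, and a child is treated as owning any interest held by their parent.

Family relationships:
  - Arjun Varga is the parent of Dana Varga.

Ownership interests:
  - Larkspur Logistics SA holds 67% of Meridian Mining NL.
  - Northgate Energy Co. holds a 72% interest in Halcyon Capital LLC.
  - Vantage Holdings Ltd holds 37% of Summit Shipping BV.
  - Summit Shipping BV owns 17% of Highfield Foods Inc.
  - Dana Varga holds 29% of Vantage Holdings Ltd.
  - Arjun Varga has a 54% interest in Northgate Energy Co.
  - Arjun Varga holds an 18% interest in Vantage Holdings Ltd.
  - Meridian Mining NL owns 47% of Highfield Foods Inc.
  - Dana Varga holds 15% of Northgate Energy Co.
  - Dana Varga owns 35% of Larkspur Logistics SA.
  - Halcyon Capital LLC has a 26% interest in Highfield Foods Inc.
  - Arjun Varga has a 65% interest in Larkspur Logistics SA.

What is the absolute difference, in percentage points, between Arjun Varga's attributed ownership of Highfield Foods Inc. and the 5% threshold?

By parent–child attribution (R3), Arjun Varga is treated as also owning Dana Varga's interest in Vantage Holdings Ltd, giving 18% + 29% = 47%.
By parent–child attribution (R3), Arjun Varga is treated as also owning Dana Varga's interest in Northgate Energy Co, giving 54% + 15% = 69%.
By parent–child attribution (R3), Arjun Varga is treated as also owning Dana Varga's interest in Larkspur Logistics SA, giving 65% + 35% = 100%.
Chain via Vantage Holdings Ltd → Summit Shipping BV (R2): 47% × 37% × 17% = 2.9563% of Highfield Foods Inc.
Chain via Northgate Energy Co. → Halcyon Capital LLC (R2): 69% × 72% × 26% = 12.9168% of Highfield Foods Inc.
Chain via Larkspur Logistics SA → Meridian Mining NL (R2): 100% × 67% × 47% = 31.49% of Highfield Foods Inc.
Aggregating (R1): 2.9563% + 12.9168% + 31.49% = 47.3631%.
47.3631% exceeds the 5% threshold by 42.3631 percentage points.

42.3631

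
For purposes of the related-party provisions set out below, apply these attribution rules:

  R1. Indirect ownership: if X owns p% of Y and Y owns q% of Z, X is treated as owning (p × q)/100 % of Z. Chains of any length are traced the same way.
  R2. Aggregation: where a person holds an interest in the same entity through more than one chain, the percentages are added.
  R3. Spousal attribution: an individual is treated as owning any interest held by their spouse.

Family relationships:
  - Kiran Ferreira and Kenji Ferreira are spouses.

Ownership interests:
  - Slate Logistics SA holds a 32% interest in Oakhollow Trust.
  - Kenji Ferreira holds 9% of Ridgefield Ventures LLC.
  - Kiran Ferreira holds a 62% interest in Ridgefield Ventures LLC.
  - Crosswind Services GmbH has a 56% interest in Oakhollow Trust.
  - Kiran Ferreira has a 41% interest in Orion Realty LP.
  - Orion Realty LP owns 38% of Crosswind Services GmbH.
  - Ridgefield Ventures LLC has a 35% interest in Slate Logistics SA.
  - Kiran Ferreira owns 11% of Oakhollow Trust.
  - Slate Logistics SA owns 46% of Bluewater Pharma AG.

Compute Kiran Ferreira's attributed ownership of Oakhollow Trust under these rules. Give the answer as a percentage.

By spousal attribution (R3), Kiran Ferreira is treated as also owning Kenji Ferreira's interest in Ridgefield Ventures LLC, giving 62% + 9% = 71%.
Chain via Ridgefield Ventures LLC → Slate Logistics SA (R1): 71% × 35% × 32% = 7.952% of Oakhollow Trust.
Chain via Orion Realty LP → Crosswind Services GmbH (R1): 41% × 38% × 56% = 8.7248% of Oakhollow Trust.
Direct interest in Oakhollow Trust: 11%.
Aggregating (R2): 7.952% + 8.7248% + 11% = 27.6768%.

27.6768%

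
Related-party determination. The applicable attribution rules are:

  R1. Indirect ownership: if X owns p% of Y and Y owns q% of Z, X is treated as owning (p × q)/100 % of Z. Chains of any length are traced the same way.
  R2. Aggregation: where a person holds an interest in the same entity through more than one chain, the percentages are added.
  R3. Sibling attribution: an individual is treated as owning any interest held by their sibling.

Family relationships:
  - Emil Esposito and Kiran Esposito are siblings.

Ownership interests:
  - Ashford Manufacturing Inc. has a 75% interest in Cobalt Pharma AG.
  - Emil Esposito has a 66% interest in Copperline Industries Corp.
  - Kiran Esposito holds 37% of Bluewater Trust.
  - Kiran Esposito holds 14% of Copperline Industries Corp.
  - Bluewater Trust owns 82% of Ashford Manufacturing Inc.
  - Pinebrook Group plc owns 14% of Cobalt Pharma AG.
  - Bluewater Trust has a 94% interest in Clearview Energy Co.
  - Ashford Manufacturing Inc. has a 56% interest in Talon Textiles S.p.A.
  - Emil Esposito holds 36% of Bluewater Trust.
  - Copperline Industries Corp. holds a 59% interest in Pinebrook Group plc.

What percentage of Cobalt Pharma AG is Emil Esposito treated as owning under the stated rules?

51.503%

By sibling attribution (R3), Emil Esposito is treated as also owning Kiran Esposito's interest in Bluewater Trust, giving 36% + 37% = 73%.
By sibling attribution (R3), Emil Esposito is treated as also owning Kiran Esposito's interest in Copperline Industries Corp, giving 66% + 14% = 80%.
Chain via Bluewater Trust → Ashford Manufacturing Inc. (R1): 73% × 82% × 75% = 44.895% of Cobalt Pharma AG.
Chain via Copperline Industries Corp. → Pinebrook Group plc (R1): 80% × 59% × 14% = 6.608% of Cobalt Pharma AG.
Aggregating (R2): 44.895% + 6.608% = 51.503%.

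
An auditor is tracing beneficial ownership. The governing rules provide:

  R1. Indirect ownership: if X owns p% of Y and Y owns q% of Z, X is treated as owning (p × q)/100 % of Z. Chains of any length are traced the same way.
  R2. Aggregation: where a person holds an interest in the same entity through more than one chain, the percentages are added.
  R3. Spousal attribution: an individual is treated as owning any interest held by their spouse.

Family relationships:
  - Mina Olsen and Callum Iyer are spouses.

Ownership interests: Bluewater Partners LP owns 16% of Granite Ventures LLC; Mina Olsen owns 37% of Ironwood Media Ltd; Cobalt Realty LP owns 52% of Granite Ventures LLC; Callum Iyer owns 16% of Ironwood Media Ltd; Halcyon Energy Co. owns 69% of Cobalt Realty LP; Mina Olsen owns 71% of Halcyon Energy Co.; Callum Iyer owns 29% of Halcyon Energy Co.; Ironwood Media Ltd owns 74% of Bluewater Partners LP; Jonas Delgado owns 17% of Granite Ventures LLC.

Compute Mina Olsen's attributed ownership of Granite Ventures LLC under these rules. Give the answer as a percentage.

By spousal attribution (R3), Mina Olsen is treated as also owning Callum Iyer's interest in Halcyon Energy Co, giving 71% + 29% = 100%.
By spousal attribution (R3), Mina Olsen is treated as also owning Callum Iyer's interest in Ironwood Media Ltd, giving 37% + 16% = 53%.
Chain via Halcyon Energy Co. → Cobalt Realty LP (R1): 100% × 69% × 52% = 35.88% of Granite Ventures LLC.
Chain via Ironwood Media Ltd → Bluewater Partners LP (R1): 53% × 74% × 16% = 6.2752% of Granite Ventures LLC.
Aggregating (R2): 35.88% + 6.2752% = 42.1552%.

42.1552%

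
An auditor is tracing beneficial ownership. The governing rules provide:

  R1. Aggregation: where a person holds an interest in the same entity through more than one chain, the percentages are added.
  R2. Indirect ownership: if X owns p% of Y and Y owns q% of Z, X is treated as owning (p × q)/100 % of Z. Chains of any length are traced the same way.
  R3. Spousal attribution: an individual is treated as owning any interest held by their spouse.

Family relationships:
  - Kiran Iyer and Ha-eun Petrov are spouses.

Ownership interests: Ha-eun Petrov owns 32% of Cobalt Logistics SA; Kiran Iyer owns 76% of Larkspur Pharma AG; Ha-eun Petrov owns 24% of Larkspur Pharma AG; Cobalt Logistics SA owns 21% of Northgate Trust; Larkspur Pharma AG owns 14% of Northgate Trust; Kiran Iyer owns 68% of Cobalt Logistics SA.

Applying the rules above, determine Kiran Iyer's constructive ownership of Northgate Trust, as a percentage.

35%

By spousal attribution (R3), Kiran Iyer is treated as also owning Ha-eun Petrov's interest in Cobalt Logistics SA, giving 68% + 32% = 100%.
By spousal attribution (R3), Kiran Iyer is treated as also owning Ha-eun Petrov's interest in Larkspur Pharma AG, giving 76% + 24% = 100%.
Chain via Cobalt Logistics SA (R2): 100% × 21% = 21% of Northgate Trust.
Chain via Larkspur Pharma AG (R2): 100% × 14% = 14% of Northgate Trust.
Aggregating (R1): 21% + 14% = 35%.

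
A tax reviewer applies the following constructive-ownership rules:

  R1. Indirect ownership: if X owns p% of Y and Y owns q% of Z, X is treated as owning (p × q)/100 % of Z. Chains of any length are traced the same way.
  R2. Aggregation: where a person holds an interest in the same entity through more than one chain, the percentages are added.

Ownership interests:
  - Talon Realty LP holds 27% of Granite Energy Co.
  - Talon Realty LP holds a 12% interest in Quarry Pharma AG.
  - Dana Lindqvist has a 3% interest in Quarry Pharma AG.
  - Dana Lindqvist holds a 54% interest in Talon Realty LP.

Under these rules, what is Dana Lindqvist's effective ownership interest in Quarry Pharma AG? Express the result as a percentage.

Chain via Talon Realty LP (R1): 54% × 12% = 6.48% of Quarry Pharma AG.
Direct interest in Quarry Pharma AG: 3%.
Aggregating (R2): 6.48% + 3% = 9.48%.

9.48%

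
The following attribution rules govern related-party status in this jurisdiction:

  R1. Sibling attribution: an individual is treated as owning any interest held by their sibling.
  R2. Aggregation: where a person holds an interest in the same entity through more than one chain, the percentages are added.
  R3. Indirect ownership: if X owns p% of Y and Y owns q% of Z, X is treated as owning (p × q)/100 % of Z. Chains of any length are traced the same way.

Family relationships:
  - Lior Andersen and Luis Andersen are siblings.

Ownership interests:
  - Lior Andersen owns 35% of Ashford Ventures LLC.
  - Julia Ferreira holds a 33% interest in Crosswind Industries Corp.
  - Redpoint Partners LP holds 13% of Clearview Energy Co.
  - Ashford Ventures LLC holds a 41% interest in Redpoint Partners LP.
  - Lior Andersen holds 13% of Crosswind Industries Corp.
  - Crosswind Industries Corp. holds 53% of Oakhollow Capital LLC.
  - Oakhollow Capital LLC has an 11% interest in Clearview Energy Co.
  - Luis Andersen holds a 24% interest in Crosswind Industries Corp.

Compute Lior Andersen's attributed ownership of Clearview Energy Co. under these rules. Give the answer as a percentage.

By sibling attribution (R1), Lior Andersen is treated as also owning Luis Andersen's interest in Crosswind Industries Corp, giving 13% + 24% = 37%.
Chain via Ashford Ventures LLC → Redpoint Partners LP (R3): 35% × 41% × 13% = 1.8655% of Clearview Energy Co.
Chain via Crosswind Industries Corp. → Oakhollow Capital LLC (R3): 37% × 53% × 11% = 2.1571% of Clearview Energy Co.
Aggregating (R2): 1.8655% + 2.1571% = 4.0226%.

4.0226%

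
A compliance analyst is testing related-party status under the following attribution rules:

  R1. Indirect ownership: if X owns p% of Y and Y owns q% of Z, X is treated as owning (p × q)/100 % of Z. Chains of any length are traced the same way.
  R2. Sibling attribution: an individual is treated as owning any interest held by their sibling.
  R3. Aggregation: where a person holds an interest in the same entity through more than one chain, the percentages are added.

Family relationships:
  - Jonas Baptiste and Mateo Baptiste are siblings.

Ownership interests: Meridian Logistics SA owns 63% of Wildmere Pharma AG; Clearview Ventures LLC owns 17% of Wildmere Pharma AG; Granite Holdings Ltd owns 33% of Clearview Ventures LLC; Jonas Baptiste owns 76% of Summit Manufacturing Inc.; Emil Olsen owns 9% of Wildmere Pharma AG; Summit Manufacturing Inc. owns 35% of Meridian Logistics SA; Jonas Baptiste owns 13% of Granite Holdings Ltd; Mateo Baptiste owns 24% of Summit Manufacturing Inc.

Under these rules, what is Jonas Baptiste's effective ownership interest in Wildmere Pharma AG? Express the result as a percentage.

By sibling attribution (R2), Jonas Baptiste is treated as also owning Mateo Baptiste's interest in Summit Manufacturing Inc, giving 76% + 24% = 100%.
Chain via Summit Manufacturing Inc. → Meridian Logistics SA (R1): 100% × 35% × 63% = 22.05% of Wildmere Pharma AG.
Chain via Granite Holdings Ltd → Clearview Ventures LLC (R1): 13% × 33% × 17% = 0.7293% of Wildmere Pharma AG.
Aggregating (R3): 22.05% + 0.7293% = 22.7793%.

22.7793%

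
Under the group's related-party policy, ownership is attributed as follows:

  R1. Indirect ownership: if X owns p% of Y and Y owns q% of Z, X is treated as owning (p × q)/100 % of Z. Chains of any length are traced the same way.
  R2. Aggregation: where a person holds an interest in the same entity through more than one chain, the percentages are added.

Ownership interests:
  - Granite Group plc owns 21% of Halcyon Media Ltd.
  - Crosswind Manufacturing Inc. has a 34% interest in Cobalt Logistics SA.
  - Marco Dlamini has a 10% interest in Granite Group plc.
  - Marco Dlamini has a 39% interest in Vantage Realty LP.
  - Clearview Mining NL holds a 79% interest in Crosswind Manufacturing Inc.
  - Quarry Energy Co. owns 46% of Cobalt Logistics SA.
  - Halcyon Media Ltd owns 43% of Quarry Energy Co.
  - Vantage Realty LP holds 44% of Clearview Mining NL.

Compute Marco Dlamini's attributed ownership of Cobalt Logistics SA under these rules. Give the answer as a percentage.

Chain via Vantage Realty LP → Clearview Mining NL → Crosswind Manufacturing Inc. (R1): 39% × 44% × 79% × 34% = 4.609176% of Cobalt Logistics SA.
Chain via Granite Group plc → Halcyon Media Ltd → Quarry Energy Co. (R1): 10% × 21% × 43% × 46% = 0.41538% of Cobalt Logistics SA.
Aggregating (R2): 4.609176% + 0.41538% = 5.024556%.

5.024556%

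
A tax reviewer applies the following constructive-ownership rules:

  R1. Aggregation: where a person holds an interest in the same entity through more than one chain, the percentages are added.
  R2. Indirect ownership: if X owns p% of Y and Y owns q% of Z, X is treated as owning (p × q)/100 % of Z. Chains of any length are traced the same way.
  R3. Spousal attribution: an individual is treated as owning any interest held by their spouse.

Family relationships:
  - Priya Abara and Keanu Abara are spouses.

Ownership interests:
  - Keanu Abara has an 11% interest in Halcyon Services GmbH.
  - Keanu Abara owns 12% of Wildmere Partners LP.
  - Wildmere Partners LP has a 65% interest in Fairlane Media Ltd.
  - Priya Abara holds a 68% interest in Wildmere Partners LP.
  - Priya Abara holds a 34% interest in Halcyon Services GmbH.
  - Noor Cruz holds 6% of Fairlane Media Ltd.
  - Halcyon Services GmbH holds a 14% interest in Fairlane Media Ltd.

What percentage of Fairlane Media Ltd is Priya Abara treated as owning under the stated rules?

By spousal attribution (R3), Priya Abara is treated as also owning Keanu Abara's interest in Wildmere Partners LP, giving 68% + 12% = 80%.
By spousal attribution (R3), Priya Abara is treated as also owning Keanu Abara's interest in Halcyon Services GmbH, giving 34% + 11% = 45%.
Chain via Wildmere Partners LP (R2): 80% × 65% = 52% of Fairlane Media Ltd.
Chain via Halcyon Services GmbH (R2): 45% × 14% = 6.3% of Fairlane Media Ltd.
Aggregating (R1): 52% + 6.3% = 58.3%.

58.3%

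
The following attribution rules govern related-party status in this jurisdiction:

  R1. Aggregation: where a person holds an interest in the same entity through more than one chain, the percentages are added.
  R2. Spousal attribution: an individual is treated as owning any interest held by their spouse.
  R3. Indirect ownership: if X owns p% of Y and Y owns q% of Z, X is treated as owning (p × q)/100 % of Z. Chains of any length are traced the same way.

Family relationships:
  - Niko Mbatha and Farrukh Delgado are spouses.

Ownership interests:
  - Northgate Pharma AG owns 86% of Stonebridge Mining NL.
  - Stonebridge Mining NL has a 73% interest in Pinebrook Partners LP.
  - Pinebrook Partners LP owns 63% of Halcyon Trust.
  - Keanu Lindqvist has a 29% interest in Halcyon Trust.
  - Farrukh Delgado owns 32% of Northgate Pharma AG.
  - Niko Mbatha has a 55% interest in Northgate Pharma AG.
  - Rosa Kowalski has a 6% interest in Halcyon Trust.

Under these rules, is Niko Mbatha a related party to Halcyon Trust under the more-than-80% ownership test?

By spousal attribution (R2), Niko Mbatha is treated as also owning Farrukh Delgado's interest in Northgate Pharma AG, giving 55% + 32% = 87%.
Chain via Northgate Pharma AG → Stonebridge Mining NL → Pinebrook Partners LP (R3): 87% × 86% × 73% × 63% = 34.409718% of Halcyon Trust.
34.409718% does not exceed the 80% threshold, so Niko is not a related party to Halcyon Trust.

No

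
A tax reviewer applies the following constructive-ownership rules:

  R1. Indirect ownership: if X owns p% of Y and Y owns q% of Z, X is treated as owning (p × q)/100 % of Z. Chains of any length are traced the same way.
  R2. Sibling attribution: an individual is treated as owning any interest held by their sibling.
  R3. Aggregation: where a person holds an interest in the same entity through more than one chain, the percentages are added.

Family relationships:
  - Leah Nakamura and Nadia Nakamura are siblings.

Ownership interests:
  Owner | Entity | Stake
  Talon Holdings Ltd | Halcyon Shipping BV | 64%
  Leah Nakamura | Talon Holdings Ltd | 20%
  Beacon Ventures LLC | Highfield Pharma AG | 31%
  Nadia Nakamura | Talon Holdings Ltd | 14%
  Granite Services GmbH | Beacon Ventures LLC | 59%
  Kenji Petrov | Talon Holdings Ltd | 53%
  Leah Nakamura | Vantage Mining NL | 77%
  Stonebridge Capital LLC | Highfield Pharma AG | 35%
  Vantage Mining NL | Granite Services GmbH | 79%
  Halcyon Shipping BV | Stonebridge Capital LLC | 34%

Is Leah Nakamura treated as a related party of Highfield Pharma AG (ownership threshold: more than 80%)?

By sibling attribution (R2), Leah Nakamura is treated as also owning Nadia Nakamura's interest in Talon Holdings Ltd, giving 20% + 14% = 34%.
Chain via Talon Holdings Ltd → Halcyon Shipping BV → Stonebridge Capital LLC (R1): 34% × 64% × 34% × 35% = 2.58944% of Highfield Pharma AG.
Chain via Vantage Mining NL → Granite Services GmbH → Beacon Ventures LLC (R1): 77% × 79% × 59% × 31% = 11.125807% of Highfield Pharma AG.
Aggregating (R3): 2.58944% + 11.125807% = 13.715247%.
13.715247% does not exceed the 80% threshold, so Leah is not a related party to Highfield Pharma AG.

No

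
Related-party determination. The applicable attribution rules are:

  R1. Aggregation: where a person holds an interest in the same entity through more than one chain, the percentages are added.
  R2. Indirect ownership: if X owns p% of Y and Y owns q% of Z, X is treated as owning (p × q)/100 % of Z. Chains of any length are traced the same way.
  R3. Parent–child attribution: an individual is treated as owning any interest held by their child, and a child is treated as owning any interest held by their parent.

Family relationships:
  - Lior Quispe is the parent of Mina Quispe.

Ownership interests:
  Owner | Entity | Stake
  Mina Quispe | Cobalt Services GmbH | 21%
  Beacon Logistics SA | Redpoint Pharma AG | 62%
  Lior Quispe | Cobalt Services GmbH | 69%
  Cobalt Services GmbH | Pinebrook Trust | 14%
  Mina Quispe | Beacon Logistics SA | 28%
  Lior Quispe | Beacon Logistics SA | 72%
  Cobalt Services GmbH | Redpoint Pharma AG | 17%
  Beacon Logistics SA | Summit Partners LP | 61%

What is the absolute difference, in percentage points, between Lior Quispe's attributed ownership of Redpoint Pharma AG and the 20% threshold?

57.3

By parent–child attribution (R3), Lior Quispe is treated as also owning Mina Quispe's interest in Beacon Logistics SA, giving 72% + 28% = 100%.
By parent–child attribution (R3), Lior Quispe is treated as also owning Mina Quispe's interest in Cobalt Services GmbH, giving 69% + 21% = 90%.
Chain via Beacon Logistics SA (R2): 100% × 62% = 62% of Redpoint Pharma AG.
Chain via Cobalt Services GmbH (R2): 90% × 17% = 15.3% of Redpoint Pharma AG.
Aggregating (R1): 62% + 15.3% = 77.3%.
77.3% exceeds the 20% threshold by 57.3 percentage points.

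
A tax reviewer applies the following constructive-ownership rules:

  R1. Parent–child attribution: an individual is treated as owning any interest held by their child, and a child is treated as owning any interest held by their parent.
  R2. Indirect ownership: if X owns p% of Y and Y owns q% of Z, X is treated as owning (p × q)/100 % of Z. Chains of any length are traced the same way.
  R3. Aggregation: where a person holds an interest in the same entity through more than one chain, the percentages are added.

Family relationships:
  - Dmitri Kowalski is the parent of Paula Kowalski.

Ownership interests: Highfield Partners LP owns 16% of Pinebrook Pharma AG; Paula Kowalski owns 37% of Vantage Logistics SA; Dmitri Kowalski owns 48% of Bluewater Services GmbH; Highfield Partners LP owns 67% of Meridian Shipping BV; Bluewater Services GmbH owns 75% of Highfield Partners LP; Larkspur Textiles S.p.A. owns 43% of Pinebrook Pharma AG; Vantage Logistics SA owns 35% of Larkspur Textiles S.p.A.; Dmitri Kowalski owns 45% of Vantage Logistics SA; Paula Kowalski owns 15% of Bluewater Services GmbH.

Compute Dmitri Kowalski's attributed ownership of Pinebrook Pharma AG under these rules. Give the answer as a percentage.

By parent–child attribution (R1), Dmitri Kowalski is treated as also owning Paula Kowalski's interest in Vantage Logistics SA, giving 45% + 37% = 82%.
By parent–child attribution (R1), Dmitri Kowalski is treated as also owning Paula Kowalski's interest in Bluewater Services GmbH, giving 48% + 15% = 63%.
Chain via Vantage Logistics SA → Larkspur Textiles S.p.A. (R2): 82% × 35% × 43% = 12.341% of Pinebrook Pharma AG.
Chain via Bluewater Services GmbH → Highfield Partners LP (R2): 63% × 75% × 16% = 7.56% of Pinebrook Pharma AG.
Aggregating (R3): 12.341% + 7.56% = 19.901%.

19.901%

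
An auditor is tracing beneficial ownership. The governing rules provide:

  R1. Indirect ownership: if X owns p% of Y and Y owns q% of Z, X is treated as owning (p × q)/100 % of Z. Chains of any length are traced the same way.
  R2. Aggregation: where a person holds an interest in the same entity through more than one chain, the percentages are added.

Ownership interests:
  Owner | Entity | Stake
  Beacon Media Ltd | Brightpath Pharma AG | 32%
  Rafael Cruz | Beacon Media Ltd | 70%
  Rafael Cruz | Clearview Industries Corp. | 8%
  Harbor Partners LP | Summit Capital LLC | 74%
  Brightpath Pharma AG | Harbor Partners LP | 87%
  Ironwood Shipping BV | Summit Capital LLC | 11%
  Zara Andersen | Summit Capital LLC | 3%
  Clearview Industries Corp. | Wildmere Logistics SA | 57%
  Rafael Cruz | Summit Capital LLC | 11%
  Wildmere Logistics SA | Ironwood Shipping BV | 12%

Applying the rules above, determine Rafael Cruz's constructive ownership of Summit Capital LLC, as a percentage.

25.481312%

Chain via Beacon Media Ltd → Brightpath Pharma AG → Harbor Partners LP (R1): 70% × 32% × 87% × 74% = 14.42112% of Summit Capital LLC.
Chain via Clearview Industries Corp. → Wildmere Logistics SA → Ironwood Shipping BV (R1): 8% × 57% × 12% × 11% = 0.060192% of Summit Capital LLC.
Direct interest in Summit Capital LLC: 11%.
Aggregating (R2): 14.42112% + 0.060192% + 11% = 25.481312%.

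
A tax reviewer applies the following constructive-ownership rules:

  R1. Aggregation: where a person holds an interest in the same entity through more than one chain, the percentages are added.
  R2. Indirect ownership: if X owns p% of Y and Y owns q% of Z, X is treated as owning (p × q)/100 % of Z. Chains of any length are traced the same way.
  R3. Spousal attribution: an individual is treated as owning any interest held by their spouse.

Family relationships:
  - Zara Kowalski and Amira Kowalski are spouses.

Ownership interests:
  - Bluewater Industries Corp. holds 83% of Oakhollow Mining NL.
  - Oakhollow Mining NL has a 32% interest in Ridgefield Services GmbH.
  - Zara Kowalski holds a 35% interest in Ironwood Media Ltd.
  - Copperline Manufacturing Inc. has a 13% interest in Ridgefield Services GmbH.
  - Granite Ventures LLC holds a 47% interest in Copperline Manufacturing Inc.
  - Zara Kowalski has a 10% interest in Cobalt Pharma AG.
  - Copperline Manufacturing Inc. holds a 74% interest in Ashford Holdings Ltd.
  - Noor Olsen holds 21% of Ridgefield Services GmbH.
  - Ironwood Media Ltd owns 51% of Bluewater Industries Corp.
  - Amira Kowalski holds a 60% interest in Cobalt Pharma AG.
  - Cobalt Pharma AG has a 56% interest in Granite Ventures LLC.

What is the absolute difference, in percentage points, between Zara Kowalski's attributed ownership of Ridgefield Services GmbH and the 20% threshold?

By spousal attribution (R3), Zara Kowalski is treated as also owning Amira Kowalski's interest in Cobalt Pharma AG, giving 10% + 60% = 70%.
Chain via Cobalt Pharma AG → Granite Ventures LLC → Copperline Manufacturing Inc. (R2): 70% × 56% × 47% × 13% = 2.39512% of Ridgefield Services GmbH.
Chain via Ironwood Media Ltd → Bluewater Industries Corp. → Oakhollow Mining NL (R2): 35% × 51% × 83% × 32% = 4.74096% of Ridgefield Services GmbH.
Aggregating (R1): 2.39512% + 4.74096% = 7.13608%.
7.13608% falls short of the 20% threshold by 12.86392 percentage points.

12.86392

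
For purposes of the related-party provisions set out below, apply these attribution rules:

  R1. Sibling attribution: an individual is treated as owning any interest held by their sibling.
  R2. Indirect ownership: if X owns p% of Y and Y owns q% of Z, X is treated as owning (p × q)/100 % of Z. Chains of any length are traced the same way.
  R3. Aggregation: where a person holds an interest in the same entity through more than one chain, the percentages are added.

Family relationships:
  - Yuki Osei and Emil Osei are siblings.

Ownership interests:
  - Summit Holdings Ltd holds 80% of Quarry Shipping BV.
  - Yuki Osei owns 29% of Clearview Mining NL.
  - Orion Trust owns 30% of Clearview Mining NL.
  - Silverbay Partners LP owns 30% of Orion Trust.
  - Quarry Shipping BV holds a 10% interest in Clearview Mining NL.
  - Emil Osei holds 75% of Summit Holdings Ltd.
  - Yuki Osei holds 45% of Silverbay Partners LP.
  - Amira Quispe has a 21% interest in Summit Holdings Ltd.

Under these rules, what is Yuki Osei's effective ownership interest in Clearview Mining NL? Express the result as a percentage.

39.05%

By sibling attribution (R1), Yuki Osei is treated as owning Emil Osei's 75% interest in Summit Holdings Ltd.
Chain via Silverbay Partners LP → Orion Trust (R2): 45% × 30% × 30% = 4.05% of Clearview Mining NL.
Direct interest in Clearview Mining NL: 29%.
Chain via Summit Holdings Ltd → Quarry Shipping BV (R2): 75% × 80% × 10% = 6% of Clearview Mining NL.
Aggregating (R3): 4.05% + 29% + 6% = 39.05%.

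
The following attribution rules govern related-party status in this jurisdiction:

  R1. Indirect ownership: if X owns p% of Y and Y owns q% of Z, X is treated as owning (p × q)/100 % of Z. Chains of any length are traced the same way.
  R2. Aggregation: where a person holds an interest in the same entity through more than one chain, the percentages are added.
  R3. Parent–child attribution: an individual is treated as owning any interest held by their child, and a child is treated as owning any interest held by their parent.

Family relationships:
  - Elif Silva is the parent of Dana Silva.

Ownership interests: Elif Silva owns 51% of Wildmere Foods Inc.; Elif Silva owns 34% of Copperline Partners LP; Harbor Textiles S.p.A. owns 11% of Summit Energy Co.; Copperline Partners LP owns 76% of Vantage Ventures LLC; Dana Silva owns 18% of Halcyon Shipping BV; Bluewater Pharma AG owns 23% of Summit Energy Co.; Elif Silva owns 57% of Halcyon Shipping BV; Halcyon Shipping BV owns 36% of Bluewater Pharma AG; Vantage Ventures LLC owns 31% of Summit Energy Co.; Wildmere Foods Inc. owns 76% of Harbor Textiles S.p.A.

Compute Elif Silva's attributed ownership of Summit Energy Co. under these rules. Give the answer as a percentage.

By parent–child attribution (R3), Elif Silva is treated as also owning Dana Silva's interest in Halcyon Shipping BV, giving 57% + 18% = 75%.
Chain via Halcyon Shipping BV → Bluewater Pharma AG (R1): 75% × 36% × 23% = 6.21% of Summit Energy Co.
Chain via Copperline Partners LP → Vantage Ventures LLC (R1): 34% × 76% × 31% = 8.0104% of Summit Energy Co.
Chain via Wildmere Foods Inc. → Harbor Textiles S.p.A. (R1): 51% × 76% × 11% = 4.2636% of Summit Energy Co.
Aggregating (R2): 6.21% + 8.0104% + 4.2636% = 18.484%.

18.484%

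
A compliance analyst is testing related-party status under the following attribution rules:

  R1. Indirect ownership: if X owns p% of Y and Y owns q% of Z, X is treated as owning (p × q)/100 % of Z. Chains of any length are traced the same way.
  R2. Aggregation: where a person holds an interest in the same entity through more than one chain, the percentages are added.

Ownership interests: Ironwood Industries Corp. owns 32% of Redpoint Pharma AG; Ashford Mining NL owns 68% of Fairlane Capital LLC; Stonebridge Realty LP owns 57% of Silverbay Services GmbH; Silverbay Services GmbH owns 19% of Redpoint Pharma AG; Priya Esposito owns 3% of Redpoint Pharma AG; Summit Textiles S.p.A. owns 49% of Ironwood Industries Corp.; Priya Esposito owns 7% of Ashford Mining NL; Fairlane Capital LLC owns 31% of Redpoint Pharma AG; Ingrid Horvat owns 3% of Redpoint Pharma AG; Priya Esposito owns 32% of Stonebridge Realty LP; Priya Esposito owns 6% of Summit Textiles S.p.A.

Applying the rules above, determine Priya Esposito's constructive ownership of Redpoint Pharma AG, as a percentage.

8.882%

Chain via Ashford Mining NL → Fairlane Capital LLC (R1): 7% × 68% × 31% = 1.4756% of Redpoint Pharma AG.
Chain via Stonebridge Realty LP → Silverbay Services GmbH (R1): 32% × 57% × 19% = 3.4656% of Redpoint Pharma AG.
Chain via Summit Textiles S.p.A. → Ironwood Industries Corp. (R1): 6% × 49% × 32% = 0.9408% of Redpoint Pharma AG.
Direct interest in Redpoint Pharma AG: 3%.
Aggregating (R2): 1.4756% + 3.4656% + 0.9408% + 3% = 8.882%.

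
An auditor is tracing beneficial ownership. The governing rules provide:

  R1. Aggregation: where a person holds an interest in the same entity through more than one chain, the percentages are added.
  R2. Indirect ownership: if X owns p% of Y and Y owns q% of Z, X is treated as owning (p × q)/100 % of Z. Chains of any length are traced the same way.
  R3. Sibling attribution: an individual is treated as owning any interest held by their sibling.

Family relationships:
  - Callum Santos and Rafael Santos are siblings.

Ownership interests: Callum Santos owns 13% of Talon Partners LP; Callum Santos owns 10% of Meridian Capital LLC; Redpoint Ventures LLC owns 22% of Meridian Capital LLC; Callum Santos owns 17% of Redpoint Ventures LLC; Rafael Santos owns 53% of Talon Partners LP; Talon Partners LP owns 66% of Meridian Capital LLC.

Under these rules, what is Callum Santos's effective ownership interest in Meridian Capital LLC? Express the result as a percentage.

57.3%

By sibling attribution (R3), Callum Santos is treated as also owning Rafael Santos's interest in Talon Partners LP, giving 13% + 53% = 66%.
Chain via Talon Partners LP (R2): 66% × 66% = 43.56% of Meridian Capital LLC.
Chain via Redpoint Ventures LLC (R2): 17% × 22% = 3.74% of Meridian Capital LLC.
Direct interest in Meridian Capital LLC: 10%.
Aggregating (R1): 43.56% + 3.74% + 10% = 57.3%.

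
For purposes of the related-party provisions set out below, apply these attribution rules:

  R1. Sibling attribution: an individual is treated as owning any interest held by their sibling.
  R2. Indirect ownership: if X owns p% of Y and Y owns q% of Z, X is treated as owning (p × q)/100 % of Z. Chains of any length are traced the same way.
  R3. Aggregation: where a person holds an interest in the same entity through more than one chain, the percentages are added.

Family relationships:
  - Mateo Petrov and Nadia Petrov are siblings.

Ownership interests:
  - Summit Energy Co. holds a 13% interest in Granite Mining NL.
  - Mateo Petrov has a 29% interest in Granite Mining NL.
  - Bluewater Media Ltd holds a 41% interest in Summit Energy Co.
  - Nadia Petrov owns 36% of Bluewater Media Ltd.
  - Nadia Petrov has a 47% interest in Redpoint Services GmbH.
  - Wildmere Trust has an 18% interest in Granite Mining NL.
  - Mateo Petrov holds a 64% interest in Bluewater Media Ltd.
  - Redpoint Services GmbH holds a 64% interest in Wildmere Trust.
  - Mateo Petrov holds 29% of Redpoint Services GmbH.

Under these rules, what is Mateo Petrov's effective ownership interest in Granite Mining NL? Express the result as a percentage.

43.0852%

By sibling attribution (R1), Mateo Petrov is treated as also owning Nadia Petrov's interest in Bluewater Media Ltd, giving 64% + 36% = 100%.
By sibling attribution (R1), Mateo Petrov is treated as also owning Nadia Petrov's interest in Redpoint Services GmbH, giving 29% + 47% = 76%.
Chain via Bluewater Media Ltd → Summit Energy Co. (R2): 100% × 41% × 13% = 5.33% of Granite Mining NL.
Chain via Redpoint Services GmbH → Wildmere Trust (R2): 76% × 64% × 18% = 8.7552% of Granite Mining NL.
Direct interest in Granite Mining NL: 29%.
Aggregating (R3): 5.33% + 8.7552% + 29% = 43.0852%.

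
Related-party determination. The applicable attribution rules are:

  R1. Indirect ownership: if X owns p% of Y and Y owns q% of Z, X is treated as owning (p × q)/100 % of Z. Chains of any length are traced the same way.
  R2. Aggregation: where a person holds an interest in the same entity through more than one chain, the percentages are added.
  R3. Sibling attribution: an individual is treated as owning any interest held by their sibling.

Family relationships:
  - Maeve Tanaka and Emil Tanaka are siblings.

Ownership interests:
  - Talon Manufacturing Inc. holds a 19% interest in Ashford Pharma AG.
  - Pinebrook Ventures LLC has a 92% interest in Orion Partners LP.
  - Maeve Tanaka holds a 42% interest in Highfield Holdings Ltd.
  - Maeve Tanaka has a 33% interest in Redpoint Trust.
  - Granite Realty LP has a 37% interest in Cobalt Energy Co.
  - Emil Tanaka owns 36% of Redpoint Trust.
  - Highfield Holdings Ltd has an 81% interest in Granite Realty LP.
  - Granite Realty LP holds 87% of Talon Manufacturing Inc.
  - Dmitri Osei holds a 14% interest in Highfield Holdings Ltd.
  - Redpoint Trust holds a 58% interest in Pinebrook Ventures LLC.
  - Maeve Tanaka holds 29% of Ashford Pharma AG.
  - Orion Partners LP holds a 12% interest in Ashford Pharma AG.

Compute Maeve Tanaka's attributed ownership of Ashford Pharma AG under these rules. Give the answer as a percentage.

By sibling attribution (R3), Maeve Tanaka is treated as also owning Emil Tanaka's interest in Redpoint Trust, giving 33% + 36% = 69%.
Chain via Highfield Holdings Ltd → Granite Realty LP → Talon Manufacturing Inc. (R1): 42% × 81% × 87% × 19% = 5.623506% of Ashford Pharma AG.
Chain via Redpoint Trust → Pinebrook Ventures LLC → Orion Partners LP (R1): 69% × 58% × 92% × 12% = 4.418208% of Ashford Pharma AG.
Direct interest in Ashford Pharma AG: 29%.
Aggregating (R2): 5.623506% + 4.418208% + 29% = 39.041714%.

39.041714%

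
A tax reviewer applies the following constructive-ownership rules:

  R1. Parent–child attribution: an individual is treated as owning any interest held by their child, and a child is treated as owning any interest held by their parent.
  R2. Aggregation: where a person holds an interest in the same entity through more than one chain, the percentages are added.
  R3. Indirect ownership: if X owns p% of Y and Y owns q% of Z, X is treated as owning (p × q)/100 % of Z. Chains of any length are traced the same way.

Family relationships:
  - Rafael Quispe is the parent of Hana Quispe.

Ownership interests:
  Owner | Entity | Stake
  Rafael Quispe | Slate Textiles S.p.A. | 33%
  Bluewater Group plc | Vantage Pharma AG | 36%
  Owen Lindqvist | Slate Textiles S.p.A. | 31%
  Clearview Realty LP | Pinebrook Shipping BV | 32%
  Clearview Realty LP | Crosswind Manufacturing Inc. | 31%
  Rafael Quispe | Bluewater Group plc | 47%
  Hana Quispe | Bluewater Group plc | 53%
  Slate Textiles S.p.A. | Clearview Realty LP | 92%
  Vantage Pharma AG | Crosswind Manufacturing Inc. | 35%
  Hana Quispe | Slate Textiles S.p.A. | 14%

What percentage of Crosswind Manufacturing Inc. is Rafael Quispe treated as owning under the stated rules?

By parent–child attribution (R1), Rafael Quispe is treated as also owning Hana Quispe's interest in Bluewater Group plc, giving 47% + 53% = 100%.
By parent–child attribution (R1), Rafael Quispe is treated as also owning Hana Quispe's interest in Slate Textiles S.p.A, giving 33% + 14% = 47%.
Chain via Bluewater Group plc → Vantage Pharma AG (R3): 100% × 36% × 35% = 12.6% of Crosswind Manufacturing Inc.
Chain via Slate Textiles S.p.A. → Clearview Realty LP (R3): 47% × 92% × 31% = 13.4044% of Crosswind Manufacturing Inc.
Aggregating (R2): 12.6% + 13.4044% = 26.0044%.

26.0044%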